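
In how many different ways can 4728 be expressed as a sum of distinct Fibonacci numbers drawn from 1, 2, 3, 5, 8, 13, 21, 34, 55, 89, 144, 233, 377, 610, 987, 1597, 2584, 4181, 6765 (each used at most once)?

4728 = 4181+377+144+21+5 = 4181+377+144+21+3+2 = 4181+377+144+13+8+5 = 4181+377+89+55+21+5 = … (44 more), for 48 in all.

48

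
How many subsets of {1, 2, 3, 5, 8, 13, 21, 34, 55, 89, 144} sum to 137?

Each representation comes from the Zeckendorf form by replacing some F_k with F_{k−1} + F_{k−2} where possible.
137 = 89+34+13+1 = 89+34+8+5+1 = 89+34+8+3+2+1 = … (4 more), for 7 in all.

7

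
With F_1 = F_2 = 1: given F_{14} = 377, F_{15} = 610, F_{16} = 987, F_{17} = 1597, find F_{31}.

1346269

By the addition formula F_{m+n} = F_m F_{n+1} + F_{m−1} F_n with m=17, n=14: F_{31} = 1597·610 + 987·377 = 974170 + 372099 = 1346269.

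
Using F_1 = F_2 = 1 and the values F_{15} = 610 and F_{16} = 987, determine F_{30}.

832040

By the doubling identity F_{2k} = F_k(2F_{k+1} − F_k): F_{30} = 610·(2·987 − 610) = 610·1364 = 832040.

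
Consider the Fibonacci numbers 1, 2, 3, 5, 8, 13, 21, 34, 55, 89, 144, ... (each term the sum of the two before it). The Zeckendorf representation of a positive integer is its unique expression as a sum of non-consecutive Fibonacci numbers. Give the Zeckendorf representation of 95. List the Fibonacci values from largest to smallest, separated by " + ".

89 + 5 + 1

take 89 (≤ 95); 95 − 89 = 6
take 5 (≤ 6); 6 − 5 = 1
take 1 (≤ 1); 1 − 1 = 0
So 95 = 89 + 5 + 1, with no two terms consecutive in the sequence.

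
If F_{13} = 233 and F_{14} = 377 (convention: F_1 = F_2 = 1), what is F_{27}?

196418

By F_{2k+1} = F_k² + F_{k+1}²: F_{27} = 233² + 377² = 54289 + 142129 = 196418.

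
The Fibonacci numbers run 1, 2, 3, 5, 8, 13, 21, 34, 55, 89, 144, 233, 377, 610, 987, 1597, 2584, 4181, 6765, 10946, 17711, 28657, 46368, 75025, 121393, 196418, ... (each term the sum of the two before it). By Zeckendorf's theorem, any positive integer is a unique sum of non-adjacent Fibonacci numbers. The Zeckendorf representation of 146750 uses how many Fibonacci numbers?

8

Greedy algorithm:
subtract 121393 from 146750: 25357 remains
subtract 17711 from 25357: 7646 remains
subtract 6765 from 7646: 881 remains
subtract 610 from 881: 271 remains
subtract 233 from 271: 38 remains
subtract 34 from 38: 4 remains
subtract 3 from 4: 1 remains
subtract 1 from 1: 0 remains
146750 = 121393 + 17711 + 6765 + 610 + 233 + 34 + 3 + 1, which has 8 terms.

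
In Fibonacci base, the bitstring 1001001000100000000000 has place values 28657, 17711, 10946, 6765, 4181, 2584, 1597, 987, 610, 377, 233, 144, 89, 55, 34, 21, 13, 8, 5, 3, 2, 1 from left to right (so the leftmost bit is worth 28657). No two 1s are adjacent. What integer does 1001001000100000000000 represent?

Summing the place values of the 1 bits: 28657 + 6765 + 1597 + 233 = 37252.

37252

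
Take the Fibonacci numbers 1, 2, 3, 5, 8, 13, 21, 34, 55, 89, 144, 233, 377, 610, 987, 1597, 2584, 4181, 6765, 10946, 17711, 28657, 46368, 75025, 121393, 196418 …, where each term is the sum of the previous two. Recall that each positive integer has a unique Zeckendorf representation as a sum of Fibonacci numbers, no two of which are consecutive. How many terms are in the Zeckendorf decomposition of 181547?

7

Greedily peel off the largest Fibonacci term at each step:
subtract 121393 from 181547: 60154 remains
subtract 46368 from 60154: 13786 remains
subtract 10946 from 13786: 2840 remains
subtract 2584 from 2840: 256 remains
subtract 233 from 256: 23 remains
subtract 21 from 23: 2 remains
subtract 2 from 2: 0 remains
181547 = 121393 + 46368 + 10946 + 2584 + 233 + 21 + 2, which has 7 terms.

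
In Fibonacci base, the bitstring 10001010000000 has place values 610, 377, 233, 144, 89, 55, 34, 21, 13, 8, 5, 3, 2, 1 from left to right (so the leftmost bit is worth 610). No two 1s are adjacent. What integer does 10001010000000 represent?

Summing the place values of the 1 bits: 610 + 89 + 34 = 733.

733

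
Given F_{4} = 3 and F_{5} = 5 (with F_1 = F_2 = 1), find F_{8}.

By the doubling identity F_{2k} = F_k(2F_{k+1} − F_k): F_{8} = 3·(2·5 − 3) = 3·7 = 21.

21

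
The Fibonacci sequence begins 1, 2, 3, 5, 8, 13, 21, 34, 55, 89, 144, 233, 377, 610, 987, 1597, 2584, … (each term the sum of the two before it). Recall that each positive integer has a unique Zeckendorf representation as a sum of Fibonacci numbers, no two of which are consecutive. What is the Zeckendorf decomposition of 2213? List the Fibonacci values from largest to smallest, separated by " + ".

1597 + 610 + 5 + 1

Greedy algorithm:
2213: greatest Fibonacci not exceeding it is 1597, leaving 616
616: greatest Fibonacci not exceeding it is 610, leaving 6
6: greatest Fibonacci not exceeding it is 5, leaving 1
1: greatest Fibonacci not exceeding it is 1, leaving 0
So 2213 = 1597 + 610 + 5 + 1, with no two terms consecutive in the sequence.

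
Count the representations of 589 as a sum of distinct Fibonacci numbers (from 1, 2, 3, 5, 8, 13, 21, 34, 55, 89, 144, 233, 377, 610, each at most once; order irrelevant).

Starting from the Zeckendorf form and repeatedly splitting a term F_k into F_{k−1} + F_{k−2} (when neither is already used) reaches every representation.
589 = 377+144+55+13 = 377+144+55+8+5 = 377+144+34+21+13 = … (9 more), for 12 in all.

12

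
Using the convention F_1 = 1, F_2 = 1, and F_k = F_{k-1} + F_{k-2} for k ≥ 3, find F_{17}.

1597

Iterating the recurrence up to F_{9} = 34 and F_{8} = 21:
F_{10} = F_{9} + F_{8} = 34 + 21 = 55
F_{11} = F_{10} + F_{9} = 55 + 34 = 89
F_{12} = F_{11} + F_{10} = 89 + 55 = 144
F_{13} = F_{12} + F_{11} = 144 + 89 = 233
F_{14} = F_{13} + F_{12} = 233 + 144 = 377
F_{15} = F_{14} + F_{13} = 377 + 233 = 610
F_{16} = F_{15} + F_{14} = 610 + 377 = 987
F_{17} = F_{16} + F_{15} = 987 + 610 = 1597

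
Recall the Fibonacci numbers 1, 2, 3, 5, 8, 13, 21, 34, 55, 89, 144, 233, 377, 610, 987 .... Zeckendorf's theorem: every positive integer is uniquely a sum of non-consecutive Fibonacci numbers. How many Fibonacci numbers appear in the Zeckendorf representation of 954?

5

954 − 610 = 344
344 − 233 = 111
111 − 89 = 22
22 − 21 = 1
1 − 1 = 0
954 = 610 + 233 + 89 + 21 + 1, which has 5 terms.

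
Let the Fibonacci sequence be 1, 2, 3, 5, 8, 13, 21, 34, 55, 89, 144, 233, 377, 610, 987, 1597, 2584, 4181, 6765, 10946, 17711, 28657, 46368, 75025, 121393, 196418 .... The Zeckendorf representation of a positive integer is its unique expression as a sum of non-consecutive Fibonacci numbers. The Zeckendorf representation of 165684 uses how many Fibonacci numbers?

take 121393 (≤ 165684); 165684 − 121393 = 44291
take 28657 (≤ 44291); 44291 − 28657 = 15634
take 10946 (≤ 15634); 15634 − 10946 = 4688
take 4181 (≤ 4688); 4688 − 4181 = 507
take 377 (≤ 507); 507 − 377 = 130
take 89 (≤ 130); 130 − 89 = 41
take 34 (≤ 41); 41 − 34 = 7
take 5 (≤ 7); 7 − 5 = 2
take 2 (≤ 2); 2 − 2 = 0
165684 = 121393 + 28657 + 10946 + 4181 + 377 + 89 + 34 + 5 + 2, which has 9 terms.

9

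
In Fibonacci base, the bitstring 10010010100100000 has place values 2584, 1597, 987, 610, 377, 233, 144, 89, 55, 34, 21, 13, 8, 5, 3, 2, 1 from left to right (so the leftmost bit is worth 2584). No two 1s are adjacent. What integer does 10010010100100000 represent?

3406

Summing the place values of the 1 bits: 2584 + 610 + 144 + 55 + 13 = 3406.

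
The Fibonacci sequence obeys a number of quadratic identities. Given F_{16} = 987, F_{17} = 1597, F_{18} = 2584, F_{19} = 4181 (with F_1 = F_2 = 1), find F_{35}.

9227465

By the addition formula F_{m+n} = F_m F_{n+1} + F_{m−1} F_n with m=17, n=18: F_{35} = 1597·4181 + 987·2584 = 6677057 + 2550408 = 9227465.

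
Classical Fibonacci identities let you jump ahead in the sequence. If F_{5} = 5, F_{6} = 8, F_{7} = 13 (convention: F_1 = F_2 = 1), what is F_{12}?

144

By the addition formula F_{m+n} = F_m F_{n+1} + F_{m−1} F_n with m=7, n=5: F_{12} = 13·8 + 8·5 = 104 + 40 = 144.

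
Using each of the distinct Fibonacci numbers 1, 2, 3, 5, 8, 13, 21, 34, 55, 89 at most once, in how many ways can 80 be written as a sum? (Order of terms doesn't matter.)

80 = 55+21+3+1 = 55+13+8+3+1 = 34+21+13+8+3+1 — 3 representations.

3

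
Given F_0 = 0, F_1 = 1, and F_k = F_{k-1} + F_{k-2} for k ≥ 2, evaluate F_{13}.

Iterating the recurrence up to F_{7} = 13 and F_{6} = 8:
F_{8} = F_{7} + F_{6} = 13 + 8 = 21
F_{9} = F_{8} + F_{7} = 21 + 13 = 34
F_{10} = F_{9} + F_{8} = 34 + 21 = 55
F_{11} = F_{10} + F_{9} = 55 + 34 = 89
F_{12} = F_{11} + F_{10} = 89 + 55 = 144
F_{13} = F_{12} + F_{11} = 144 + 89 = 233

233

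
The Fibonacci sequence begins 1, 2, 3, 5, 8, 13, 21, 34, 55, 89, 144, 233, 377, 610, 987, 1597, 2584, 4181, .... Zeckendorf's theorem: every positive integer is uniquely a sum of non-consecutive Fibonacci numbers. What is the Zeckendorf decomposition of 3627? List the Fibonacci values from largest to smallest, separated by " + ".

Greedily peel off the largest Fibonacci term at each step:
largest Fibonacci ≤ 3627 is 2584; 3627 − 2584 = 1043
largest Fibonacci ≤ 1043 is 987; 1043 − 987 = 56
largest Fibonacci ≤ 56 is 55; 56 − 55 = 1
largest Fibonacci ≤ 1 is 1; 1 − 1 = 0
So 3627 = 2584 + 987 + 55 + 1, with no two terms consecutive in the sequence.

2584 + 987 + 55 + 1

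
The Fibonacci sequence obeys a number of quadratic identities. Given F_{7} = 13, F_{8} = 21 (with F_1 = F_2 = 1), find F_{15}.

By the addition formula F_{m+n} = F_m F_{n+1} + F_{m−1} F_n with m=8, n=7: F_{15} = 21·21 + 13·13 = 441 + 169 = 610.

610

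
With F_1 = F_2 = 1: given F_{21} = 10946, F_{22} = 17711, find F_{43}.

By the addition formula F_{m+n} = F_m F_{n+1} + F_{m−1} F_n with m=22, n=21: F_{43} = 17711·17711 + 10946·10946 = 313679521 + 119814916 = 433494437.

433494437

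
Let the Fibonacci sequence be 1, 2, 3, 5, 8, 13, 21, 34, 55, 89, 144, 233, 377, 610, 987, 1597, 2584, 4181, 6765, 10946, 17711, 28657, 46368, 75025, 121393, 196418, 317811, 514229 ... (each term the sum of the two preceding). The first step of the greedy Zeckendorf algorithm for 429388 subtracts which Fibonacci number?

317811 ≤ 429388 < 514229, so the largest Fibonacci number not exceeding 429388 is 317811.

317811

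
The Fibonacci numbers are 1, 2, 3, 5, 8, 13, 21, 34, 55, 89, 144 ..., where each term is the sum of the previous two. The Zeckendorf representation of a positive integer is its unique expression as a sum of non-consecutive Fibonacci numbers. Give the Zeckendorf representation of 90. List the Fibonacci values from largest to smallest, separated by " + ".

subtract 89 from 90: 1 remains
subtract 1 from 1: 0 remains
So 90 = 89 + 1, with no two terms consecutive in the sequence.

89 + 1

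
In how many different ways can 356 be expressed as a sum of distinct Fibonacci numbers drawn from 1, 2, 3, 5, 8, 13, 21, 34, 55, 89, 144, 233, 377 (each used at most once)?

10

356 = 233+89+34 = 233+89+21+13 = 233+89+21+8+5 = 233+55+34+21+13 = … (6 more), for 10 in all.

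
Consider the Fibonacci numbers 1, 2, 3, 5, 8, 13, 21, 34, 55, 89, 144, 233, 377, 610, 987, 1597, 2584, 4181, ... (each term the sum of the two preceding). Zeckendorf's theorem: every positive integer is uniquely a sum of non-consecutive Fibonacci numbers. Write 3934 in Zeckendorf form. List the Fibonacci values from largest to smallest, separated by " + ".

3934: greatest Fibonacci not exceeding it is 2584, leaving 1350
1350: greatest Fibonacci not exceeding it is 987, leaving 363
363: greatest Fibonacci not exceeding it is 233, leaving 130
130: greatest Fibonacci not exceeding it is 89, leaving 41
41: greatest Fibonacci not exceeding it is 34, leaving 7
7: greatest Fibonacci not exceeding it is 5, leaving 2
2: greatest Fibonacci not exceeding it is 2, leaving 0
So 3934 = 2584 + 987 + 233 + 89 + 34 + 5 + 2, with no two terms consecutive in the sequence.

2584 + 987 + 233 + 89 + 34 + 5 + 2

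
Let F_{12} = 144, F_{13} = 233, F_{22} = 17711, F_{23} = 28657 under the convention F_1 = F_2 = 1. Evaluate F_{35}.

9227465

By the addition formula F_{m+n} = F_m F_{n+1} + F_{m−1} F_n with m=13, n=22: F_{35} = 233·28657 + 144·17711 = 6677081 + 2550384 = 9227465.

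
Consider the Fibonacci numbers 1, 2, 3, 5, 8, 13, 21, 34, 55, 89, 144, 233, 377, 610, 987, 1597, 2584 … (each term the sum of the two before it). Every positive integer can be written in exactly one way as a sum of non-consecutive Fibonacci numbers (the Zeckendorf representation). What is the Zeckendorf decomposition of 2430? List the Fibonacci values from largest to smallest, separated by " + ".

2430 − 1597 = 833
833 − 610 = 223
223 − 144 = 79
79 − 55 = 24
24 − 21 = 3
3 − 3 = 0
So 2430 = 1597 + 610 + 144 + 55 + 21 + 3, with no two terms consecutive in the sequence.

1597 + 610 + 144 + 55 + 21 + 3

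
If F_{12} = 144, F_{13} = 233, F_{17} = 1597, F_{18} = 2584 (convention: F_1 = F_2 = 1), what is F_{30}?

By the addition formula F_{m+n} = F_m F_{n+1} + F_{m−1} F_n with m=13, n=17: F_{30} = 233·2584 + 144·1597 = 602072 + 229968 = 832040.

832040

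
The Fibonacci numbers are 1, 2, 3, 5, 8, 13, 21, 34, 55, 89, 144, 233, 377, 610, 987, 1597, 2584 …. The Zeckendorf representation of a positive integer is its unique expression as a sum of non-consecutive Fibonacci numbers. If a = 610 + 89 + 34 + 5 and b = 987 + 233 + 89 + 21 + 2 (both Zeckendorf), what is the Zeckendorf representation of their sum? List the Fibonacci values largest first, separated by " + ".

1597 + 377 + 89 + 5 + 2

The two numbers are 738 and 1332, so their sum is 2070.
2070: greatest Fibonacci not exceeding it is 1597, leaving 473
473: greatest Fibonacci not exceeding it is 377, leaving 96
96: greatest Fibonacci not exceeding it is 89, leaving 7
7: greatest Fibonacci not exceeding it is 5, leaving 2
2: greatest Fibonacci not exceeding it is 2, leaving 0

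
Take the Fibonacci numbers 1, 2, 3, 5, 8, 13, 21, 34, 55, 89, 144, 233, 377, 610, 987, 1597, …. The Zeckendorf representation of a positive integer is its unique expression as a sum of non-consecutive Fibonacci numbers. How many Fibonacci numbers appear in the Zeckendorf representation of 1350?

6

Repeatedly subtract the largest Fibonacci number that fits:
1350: greatest Fibonacci not exceeding it is 987, leaving 363
363: greatest Fibonacci not exceeding it is 233, leaving 130
130: greatest Fibonacci not exceeding it is 89, leaving 41
41: greatest Fibonacci not exceeding it is 34, leaving 7
7: greatest Fibonacci not exceeding it is 5, leaving 2
2: greatest Fibonacci not exceeding it is 2, leaving 0
1350 = 987 + 233 + 89 + 34 + 5 + 2, which has 6 terms.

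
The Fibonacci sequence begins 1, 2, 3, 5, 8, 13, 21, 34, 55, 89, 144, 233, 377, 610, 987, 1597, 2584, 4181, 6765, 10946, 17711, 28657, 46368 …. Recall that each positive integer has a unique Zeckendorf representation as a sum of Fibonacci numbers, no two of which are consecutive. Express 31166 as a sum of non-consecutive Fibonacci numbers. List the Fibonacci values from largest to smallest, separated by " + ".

28657 ≤ 31166 < 46368, so take 28657; remainder 2509
1597 ≤ 2509 < 2584, so take 1597; remainder 912
610 ≤ 912 < 987, so take 610; remainder 302
233 ≤ 302 < 377, so take 233; remainder 69
55 ≤ 69 < 89, so take 55; remainder 14
13 ≤ 14 < 21, so take 13; remainder 1
1 ≤ 1 < 2, so take 1; remainder 0
So 31166 = 28657 + 1597 + 610 + 233 + 55 + 13 + 1, with no two terms consecutive in the sequence.

28657 + 1597 + 610 + 233 + 55 + 13 + 1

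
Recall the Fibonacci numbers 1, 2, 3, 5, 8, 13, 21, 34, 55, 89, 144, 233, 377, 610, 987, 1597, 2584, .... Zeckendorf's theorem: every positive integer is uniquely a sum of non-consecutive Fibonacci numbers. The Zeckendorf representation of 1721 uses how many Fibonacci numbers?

take 1597 (≤ 1721); 1721 − 1597 = 124
take 89 (≤ 124); 124 − 89 = 35
take 34 (≤ 35); 35 − 34 = 1
take 1 (≤ 1); 1 − 1 = 0
1721 = 1597 + 89 + 34 + 1, which has 4 terms.

4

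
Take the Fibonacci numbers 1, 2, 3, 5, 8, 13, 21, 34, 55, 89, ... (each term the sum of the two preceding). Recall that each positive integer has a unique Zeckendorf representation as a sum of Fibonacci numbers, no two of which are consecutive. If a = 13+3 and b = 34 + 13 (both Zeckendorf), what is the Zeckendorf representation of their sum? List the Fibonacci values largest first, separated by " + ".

55 + 8

The two numbers are 16 and 47, so their sum is 63.
Greedily peel off the largest Fibonacci term at each step:
63: greatest Fibonacci not exceeding it is 55, leaving 8
8: greatest Fibonacci not exceeding it is 8, leaving 0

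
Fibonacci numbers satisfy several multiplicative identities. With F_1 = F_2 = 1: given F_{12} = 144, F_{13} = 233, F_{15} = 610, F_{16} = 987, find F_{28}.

317811

By the addition formula F_{m+n} = F_m F_{n+1} + F_{m−1} F_n with m=13, n=15: F_{28} = 233·987 + 144·610 = 229971 + 87840 = 317811.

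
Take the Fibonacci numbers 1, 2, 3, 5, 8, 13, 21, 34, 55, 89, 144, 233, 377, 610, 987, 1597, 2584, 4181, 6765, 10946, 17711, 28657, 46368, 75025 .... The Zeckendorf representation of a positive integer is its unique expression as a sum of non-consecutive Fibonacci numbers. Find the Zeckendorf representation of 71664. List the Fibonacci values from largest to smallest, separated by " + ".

46368 + 17711 + 6765 + 610 + 144 + 55 + 8 + 3

Greedy algorithm:
largest Fibonacci ≤ 71664 is 46368; 71664 − 46368 = 25296
largest Fibonacci ≤ 25296 is 17711; 25296 − 17711 = 7585
largest Fibonacci ≤ 7585 is 6765; 7585 − 6765 = 820
largest Fibonacci ≤ 820 is 610; 820 − 610 = 210
largest Fibonacci ≤ 210 is 144; 210 − 144 = 66
largest Fibonacci ≤ 66 is 55; 66 − 55 = 11
largest Fibonacci ≤ 11 is 8; 11 − 8 = 3
largest Fibonacci ≤ 3 is 3; 3 − 3 = 0
So 71664 = 46368 + 17711 + 6765 + 610 + 144 + 55 + 8 + 3, with no two terms consecutive in the sequence.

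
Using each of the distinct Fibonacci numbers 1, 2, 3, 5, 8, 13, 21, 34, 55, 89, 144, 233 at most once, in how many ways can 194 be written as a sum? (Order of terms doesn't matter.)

12

194 = 144+34+13+3 = 144+34+13+2+1 = 144+34+8+5+3 = 89+55+34+13+3 = 144+34+8+5+2+1 = … (7 more), for 12 in all.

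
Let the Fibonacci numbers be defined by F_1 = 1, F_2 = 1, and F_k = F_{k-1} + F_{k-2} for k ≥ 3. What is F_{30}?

Iterating the recurrence up to F_{23} = 28657 and F_{22} = 17711:
F_{24} = F_{23} + F_{22} = 28657 + 17711 = 46368
F_{25} = F_{24} + F_{23} = 46368 + 28657 = 75025
F_{26} = F_{25} + F_{24} = 75025 + 46368 = 121393
F_{27} = F_{26} + F_{25} = 121393 + 75025 = 196418
F_{28} = F_{27} + F_{26} = 196418 + 121393 = 317811
F_{29} = F_{28} + F_{27} = 317811 + 196418 = 514229
F_{30} = F_{29} + F_{28} = 514229 + 317811 = 832040

832040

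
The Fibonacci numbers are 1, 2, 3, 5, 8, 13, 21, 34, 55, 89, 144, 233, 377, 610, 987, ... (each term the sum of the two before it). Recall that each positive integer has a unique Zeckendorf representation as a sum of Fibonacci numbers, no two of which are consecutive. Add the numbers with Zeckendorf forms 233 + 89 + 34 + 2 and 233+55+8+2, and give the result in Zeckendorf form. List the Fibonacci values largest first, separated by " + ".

The two numbers are 358 and 298, so their sum is 656.
Greedy algorithm:
subtract 610 from 656: 46 remains
subtract 34 from 46: 12 remains
subtract 8 from 12: 4 remains
subtract 3 from 4: 1 remains
subtract 1 from 1: 0 remains

610 + 34 + 8 + 3 + 1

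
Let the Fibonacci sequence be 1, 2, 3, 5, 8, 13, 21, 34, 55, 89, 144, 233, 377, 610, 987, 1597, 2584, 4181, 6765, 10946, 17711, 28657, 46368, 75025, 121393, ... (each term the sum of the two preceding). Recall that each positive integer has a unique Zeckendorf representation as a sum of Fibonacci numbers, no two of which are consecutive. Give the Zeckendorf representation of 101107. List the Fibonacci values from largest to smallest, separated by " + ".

75025 + 17711 + 6765 + 1597 + 8 + 1

Repeatedly subtract the largest Fibonacci number that fits:
take 75025 (≤ 101107); 101107 − 75025 = 26082
take 17711 (≤ 26082); 26082 − 17711 = 8371
take 6765 (≤ 8371); 8371 − 6765 = 1606
take 1597 (≤ 1606); 1606 − 1597 = 9
take 8 (≤ 9); 9 − 8 = 1
take 1 (≤ 1); 1 − 1 = 0
So 101107 = 75025 + 17711 + 6765 + 1597 + 8 + 1, with no two terms consecutive in the sequence.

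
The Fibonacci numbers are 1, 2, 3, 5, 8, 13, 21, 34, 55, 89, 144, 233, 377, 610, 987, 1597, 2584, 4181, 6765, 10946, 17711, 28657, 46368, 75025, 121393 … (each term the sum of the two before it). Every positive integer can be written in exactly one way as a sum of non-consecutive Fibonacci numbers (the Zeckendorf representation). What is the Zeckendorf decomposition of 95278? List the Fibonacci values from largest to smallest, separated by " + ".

75025 + 17711 + 1597 + 610 + 233 + 89 + 13

95278 − 75025 = 20253
20253 − 17711 = 2542
2542 − 1597 = 945
945 − 610 = 335
335 − 233 = 102
102 − 89 = 13
13 − 13 = 0
So 95278 = 75025 + 17711 + 1597 + 610 + 233 + 89 + 13, with no two terms consecutive in the sequence.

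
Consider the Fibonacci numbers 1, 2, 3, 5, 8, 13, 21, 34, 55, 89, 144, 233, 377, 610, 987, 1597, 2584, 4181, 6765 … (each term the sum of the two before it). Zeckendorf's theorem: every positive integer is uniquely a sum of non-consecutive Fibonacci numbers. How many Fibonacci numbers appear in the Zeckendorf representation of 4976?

6

Greedily peel off the largest Fibonacci term at each step:
subtract 4181 from 4976: 795 remains
subtract 610 from 795: 185 remains
subtract 144 from 185: 41 remains
subtract 34 from 41: 7 remains
subtract 5 from 7: 2 remains
subtract 2 from 2: 0 remains
4976 = 4181 + 610 + 144 + 34 + 5 + 2, which has 6 terms.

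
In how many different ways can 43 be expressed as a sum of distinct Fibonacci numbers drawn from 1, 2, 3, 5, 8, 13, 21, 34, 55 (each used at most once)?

Each representation comes from the Zeckendorf form by replacing some F_k with F_{k−1} + F_{k−2} where possible.
43 = 34+8+1 = 34+5+3+1 = 21+13+8+1 = … (1 more), for 4 in all.

4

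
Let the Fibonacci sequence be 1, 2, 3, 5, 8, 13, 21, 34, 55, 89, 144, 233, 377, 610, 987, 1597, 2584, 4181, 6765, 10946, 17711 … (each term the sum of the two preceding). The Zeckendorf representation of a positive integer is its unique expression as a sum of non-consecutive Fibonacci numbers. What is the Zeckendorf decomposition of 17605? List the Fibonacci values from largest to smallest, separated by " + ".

10946 + 4181 + 1597 + 610 + 233 + 34 + 3 + 1

17605 − 10946 = 6659
6659 − 4181 = 2478
2478 − 1597 = 881
881 − 610 = 271
271 − 233 = 38
38 − 34 = 4
4 − 3 = 1
1 − 1 = 0
So 17605 = 10946 + 4181 + 1597 + 610 + 233 + 34 + 3 + 1, with no two terms consecutive in the sequence.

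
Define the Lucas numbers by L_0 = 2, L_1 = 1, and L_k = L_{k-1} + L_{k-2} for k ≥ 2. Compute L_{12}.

322

Iterating the recurrence up to L_{6} = 18 and L_{5} = 11:
L_{7} = L_{6} + L_{5} = 18 + 11 = 29
L_{8} = L_{7} + L_{6} = 29 + 18 = 47
L_{9} = L_{8} + L_{7} = 47 + 29 = 76
L_{10} = L_{9} + L_{8} = 76 + 47 = 123
L_{11} = L_{10} + L_{9} = 123 + 76 = 199
L_{12} = L_{11} + L_{10} = 199 + 123 = 322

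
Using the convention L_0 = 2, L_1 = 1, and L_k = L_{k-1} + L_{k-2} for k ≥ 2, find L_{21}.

24476

Iterating the recurrence up to L_{14} = 843 and L_{13} = 521:
L_{15} = L_{14} + L_{13} = 843 + 521 = 1364
L_{16} = L_{15} + L_{14} = 1364 + 843 = 2207
L_{17} = L_{16} + L_{15} = 2207 + 1364 = 3571
L_{18} = L_{17} + L_{16} = 3571 + 2207 = 5778
L_{19} = L_{18} + L_{17} = 5778 + 3571 = 9349
L_{20} = L_{19} + L_{18} = 9349 + 5778 = 15127
L_{21} = L_{20} + L_{19} = 15127 + 9349 = 24476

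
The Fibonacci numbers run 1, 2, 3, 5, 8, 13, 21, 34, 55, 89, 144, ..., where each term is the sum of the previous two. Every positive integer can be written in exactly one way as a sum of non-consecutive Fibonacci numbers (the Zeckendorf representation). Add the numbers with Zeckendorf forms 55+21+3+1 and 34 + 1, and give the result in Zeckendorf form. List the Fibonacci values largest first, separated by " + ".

89 + 21 + 5

The two numbers are 80 and 35, so their sum is 115.
Repeatedly subtract the largest Fibonacci number that fits:
115: greatest Fibonacci not exceeding it is 89, leaving 26
26: greatest Fibonacci not exceeding it is 21, leaving 5
5: greatest Fibonacci not exceeding it is 5, leaving 0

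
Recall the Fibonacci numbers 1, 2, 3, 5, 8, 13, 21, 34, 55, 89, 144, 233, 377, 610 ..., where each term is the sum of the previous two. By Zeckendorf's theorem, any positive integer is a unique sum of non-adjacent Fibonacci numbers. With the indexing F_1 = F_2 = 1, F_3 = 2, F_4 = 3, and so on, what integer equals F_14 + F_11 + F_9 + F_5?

505

F_14 + F_11 + F_9 + F_5 = 377 + 89 + 34 + 5 = 505.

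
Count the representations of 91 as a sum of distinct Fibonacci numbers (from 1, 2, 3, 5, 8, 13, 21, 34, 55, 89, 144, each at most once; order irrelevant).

Starting from the Zeckendorf form and repeatedly splitting a term F_k into F_{k−1} + F_{k−2} (when neither is already used) reaches every representation.
91 = 89+2 = 55+34+2 = 55+21+13+2 = … (1 more), for 4 in all.

4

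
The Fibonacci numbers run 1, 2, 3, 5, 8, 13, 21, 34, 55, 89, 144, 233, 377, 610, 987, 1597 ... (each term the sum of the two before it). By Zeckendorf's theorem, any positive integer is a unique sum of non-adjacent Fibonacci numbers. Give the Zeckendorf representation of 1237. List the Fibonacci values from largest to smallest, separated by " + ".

987 + 233 + 13 + 3 + 1

Greedily peel off the largest Fibonacci term at each step:
1237 − 987 = 250
250 − 233 = 17
17 − 13 = 4
4 − 3 = 1
1 − 1 = 0
So 1237 = 987 + 233 + 13 + 3 + 1, with no two terms consecutive in the sequence.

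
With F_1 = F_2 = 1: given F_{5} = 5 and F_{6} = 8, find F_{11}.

89

By F_{2k+1} = F_k² + F_{k+1}²: F_{11} = 5² + 8² = 25 + 64 = 89.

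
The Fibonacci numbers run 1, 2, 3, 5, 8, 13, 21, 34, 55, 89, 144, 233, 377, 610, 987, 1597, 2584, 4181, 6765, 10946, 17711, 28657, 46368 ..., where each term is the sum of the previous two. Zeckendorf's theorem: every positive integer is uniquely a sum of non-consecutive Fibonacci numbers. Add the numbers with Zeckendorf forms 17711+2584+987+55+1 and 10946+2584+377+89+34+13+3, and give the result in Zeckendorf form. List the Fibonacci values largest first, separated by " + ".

28657 + 4181 + 1597 + 610 + 233 + 89 + 13 + 3 + 1

The two numbers are 21338 and 14046, so their sum is 35384.
Greedy algorithm:
subtract 28657 from 35384: 6727 remains
subtract 4181 from 6727: 2546 remains
subtract 1597 from 2546: 949 remains
subtract 610 from 949: 339 remains
subtract 233 from 339: 106 remains
subtract 89 from 106: 17 remains
subtract 13 from 17: 4 remains
subtract 3 from 4: 1 remains
subtract 1 from 1: 0 remains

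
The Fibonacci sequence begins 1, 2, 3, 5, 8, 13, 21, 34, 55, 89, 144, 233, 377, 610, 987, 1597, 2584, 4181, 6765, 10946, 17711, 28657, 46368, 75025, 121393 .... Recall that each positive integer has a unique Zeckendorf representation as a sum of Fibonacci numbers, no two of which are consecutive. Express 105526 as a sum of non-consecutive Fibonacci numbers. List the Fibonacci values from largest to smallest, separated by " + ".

75025 + 28657 + 1597 + 233 + 13 + 1

take 75025 (≤ 105526); 105526 − 75025 = 30501
take 28657 (≤ 30501); 30501 − 28657 = 1844
take 1597 (≤ 1844); 1844 − 1597 = 247
take 233 (≤ 247); 247 − 233 = 14
take 13 (≤ 14); 14 − 13 = 1
take 1 (≤ 1); 1 − 1 = 0
So 105526 = 75025 + 28657 + 1597 + 233 + 13 + 1, with no two terms consecutive in the sequence.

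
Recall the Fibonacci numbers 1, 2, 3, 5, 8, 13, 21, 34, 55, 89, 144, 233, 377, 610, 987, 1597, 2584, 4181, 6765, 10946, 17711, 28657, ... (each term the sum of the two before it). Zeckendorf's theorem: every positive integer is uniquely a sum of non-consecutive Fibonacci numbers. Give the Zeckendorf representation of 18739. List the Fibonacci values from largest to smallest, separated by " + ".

17711 + 987 + 34 + 5 + 2

largest Fibonacci ≤ 18739 is 17711; 18739 − 17711 = 1028
largest Fibonacci ≤ 1028 is 987; 1028 − 987 = 41
largest Fibonacci ≤ 41 is 34; 41 − 34 = 7
largest Fibonacci ≤ 7 is 5; 7 − 5 = 2
largest Fibonacci ≤ 2 is 2; 2 − 2 = 0
So 18739 = 17711 + 987 + 34 + 5 + 2, with no two terms consecutive in the sequence.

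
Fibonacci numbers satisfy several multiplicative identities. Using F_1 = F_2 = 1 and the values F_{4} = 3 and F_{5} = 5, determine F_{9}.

By F_{2k+1} = F_k² + F_{k+1}²: F_{9} = 3² + 5² = 9 + 25 = 34.

34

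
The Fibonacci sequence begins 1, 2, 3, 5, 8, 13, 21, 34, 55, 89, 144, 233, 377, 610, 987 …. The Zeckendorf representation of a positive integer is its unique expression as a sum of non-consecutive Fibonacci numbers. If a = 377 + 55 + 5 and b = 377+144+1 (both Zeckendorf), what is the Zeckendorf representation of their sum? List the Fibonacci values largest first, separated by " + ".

The two numbers are 437 and 522, so their sum is 959.
take 610 (≤ 959); 959 − 610 = 349
take 233 (≤ 349); 349 − 233 = 116
take 89 (≤ 116); 116 − 89 = 27
take 21 (≤ 27); 27 − 21 = 6
take 5 (≤ 6); 6 − 5 = 1
take 1 (≤ 1); 1 − 1 = 0

610 + 233 + 89 + 21 + 5 + 1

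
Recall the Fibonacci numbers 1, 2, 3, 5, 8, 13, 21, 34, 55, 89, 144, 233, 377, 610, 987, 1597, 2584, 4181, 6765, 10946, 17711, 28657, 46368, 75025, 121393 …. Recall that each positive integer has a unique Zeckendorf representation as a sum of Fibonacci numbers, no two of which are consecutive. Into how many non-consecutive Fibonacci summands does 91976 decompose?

9

Repeatedly subtract the largest Fibonacci number that fits:
91976 − 75025 = 16951
16951 − 10946 = 6005
6005 − 4181 = 1824
1824 − 1597 = 227
227 − 144 = 83
83 − 55 = 28
28 − 21 = 7
7 − 5 = 2
2 − 2 = 0
91976 = 75025 + 10946 + 4181 + 1597 + 144 + 55 + 21 + 5 + 2, which has 9 terms.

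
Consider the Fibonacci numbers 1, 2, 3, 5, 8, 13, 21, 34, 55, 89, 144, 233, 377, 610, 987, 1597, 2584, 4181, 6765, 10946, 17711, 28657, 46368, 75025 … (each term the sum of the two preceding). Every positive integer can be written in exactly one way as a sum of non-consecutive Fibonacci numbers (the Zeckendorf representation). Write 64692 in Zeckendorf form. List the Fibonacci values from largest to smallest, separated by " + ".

Greedily peel off the largest Fibonacci term at each step:
largest Fibonacci ≤ 64692 is 46368; 64692 − 46368 = 18324
largest Fibonacci ≤ 18324 is 17711; 18324 − 17711 = 613
largest Fibonacci ≤ 613 is 610; 613 − 610 = 3
largest Fibonacci ≤ 3 is 3; 3 − 3 = 0
So 64692 = 46368 + 17711 + 610 + 3, with no two terms consecutive in the sequence.

46368 + 17711 + 610 + 3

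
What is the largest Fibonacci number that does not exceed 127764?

121393

121393 ≤ 127764 < 196418, so the largest Fibonacci number not exceeding 127764 is 121393.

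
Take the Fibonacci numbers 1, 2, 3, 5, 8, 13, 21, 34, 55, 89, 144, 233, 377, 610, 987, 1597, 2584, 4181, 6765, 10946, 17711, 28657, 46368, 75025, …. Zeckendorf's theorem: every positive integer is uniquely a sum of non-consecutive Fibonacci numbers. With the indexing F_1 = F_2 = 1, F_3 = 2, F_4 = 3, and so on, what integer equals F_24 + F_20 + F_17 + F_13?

F_24 + F_20 + F_17 + F_13 = 46368 + 6765 + 1597 + 233 = 54963.

54963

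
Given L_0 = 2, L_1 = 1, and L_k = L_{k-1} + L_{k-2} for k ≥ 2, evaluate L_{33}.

7881196

Iterating the recurrence up to L_{27} = 439204 and L_{26} = 271443:
L_{28} = L_{27} + L_{26} = 439204 + 271443 = 710647
L_{29} = L_{28} + L_{27} = 710647 + 439204 = 1149851
L_{30} = L_{29} + L_{28} = 1149851 + 710647 = 1860498
L_{31} = L_{30} + L_{29} = 1860498 + 1149851 = 3010349
L_{32} = L_{31} + L_{30} = 3010349 + 1860498 = 4870847
L_{33} = L_{32} + L_{31} = 4870847 + 3010349 = 7881196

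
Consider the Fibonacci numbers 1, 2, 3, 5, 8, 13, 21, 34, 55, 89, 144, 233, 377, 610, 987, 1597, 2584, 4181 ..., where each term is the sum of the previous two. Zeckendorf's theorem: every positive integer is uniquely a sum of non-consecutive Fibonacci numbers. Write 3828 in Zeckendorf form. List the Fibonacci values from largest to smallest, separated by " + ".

2584 + 987 + 233 + 21 + 3

largest Fibonacci ≤ 3828 is 2584; 3828 − 2584 = 1244
largest Fibonacci ≤ 1244 is 987; 1244 − 987 = 257
largest Fibonacci ≤ 257 is 233; 257 − 233 = 24
largest Fibonacci ≤ 24 is 21; 24 − 21 = 3
largest Fibonacci ≤ 3 is 3; 3 − 3 = 0
So 3828 = 2584 + 987 + 233 + 21 + 3, with no two terms consecutive in the sequence.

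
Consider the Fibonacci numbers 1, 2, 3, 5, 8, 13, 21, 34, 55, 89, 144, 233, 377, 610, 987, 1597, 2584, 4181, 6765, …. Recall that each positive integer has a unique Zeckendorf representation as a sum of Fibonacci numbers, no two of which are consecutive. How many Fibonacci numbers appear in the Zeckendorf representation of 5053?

5053 − 4181 = 872
872 − 610 = 262
262 − 233 = 29
29 − 21 = 8
8 − 8 = 0
5053 = 4181 + 610 + 233 + 21 + 8, which has 5 terms.

5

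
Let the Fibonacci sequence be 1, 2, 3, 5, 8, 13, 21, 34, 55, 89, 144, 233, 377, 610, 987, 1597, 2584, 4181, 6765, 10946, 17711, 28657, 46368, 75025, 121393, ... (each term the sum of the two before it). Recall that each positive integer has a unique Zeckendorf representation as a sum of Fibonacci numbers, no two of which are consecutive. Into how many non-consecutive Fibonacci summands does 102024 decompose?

75025 ≤ 102024 < 121393, so take 75025; remainder 26999
17711 ≤ 26999 < 28657, so take 17711; remainder 9288
6765 ≤ 9288 < 10946, so take 6765; remainder 2523
1597 ≤ 2523 < 2584, so take 1597; remainder 926
610 ≤ 926 < 987, so take 610; remainder 316
233 ≤ 316 < 377, so take 233; remainder 83
55 ≤ 83 < 89, so take 55; remainder 28
21 ≤ 28 < 34, so take 21; remainder 7
5 ≤ 7 < 8, so take 5; remainder 2
2 ≤ 2 < 3, so take 2; remainder 0
102024 = 75025 + 17711 + 6765 + 1597 + 610 + 233 + 55 + 21 + 5 + 2, which has 10 terms.

10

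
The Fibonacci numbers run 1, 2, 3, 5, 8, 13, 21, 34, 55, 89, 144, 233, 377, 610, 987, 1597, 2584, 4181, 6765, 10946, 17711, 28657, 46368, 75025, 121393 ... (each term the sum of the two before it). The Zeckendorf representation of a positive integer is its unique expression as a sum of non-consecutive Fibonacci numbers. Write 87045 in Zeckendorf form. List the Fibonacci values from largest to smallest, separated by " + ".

75025 + 10946 + 987 + 55 + 21 + 8 + 3

Repeatedly subtract the largest Fibonacci number that fits:
87045 − 75025 = 12020
12020 − 10946 = 1074
1074 − 987 = 87
87 − 55 = 32
32 − 21 = 11
11 − 8 = 3
3 − 3 = 0
So 87045 = 75025 + 10946 + 987 + 55 + 21 + 8 + 3, with no two terms consecutive in the sequence.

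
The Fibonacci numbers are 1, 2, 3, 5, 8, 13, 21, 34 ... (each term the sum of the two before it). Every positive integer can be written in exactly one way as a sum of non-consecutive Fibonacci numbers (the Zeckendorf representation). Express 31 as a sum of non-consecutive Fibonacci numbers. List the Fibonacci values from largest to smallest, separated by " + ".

21 + 8 + 2

31 − 21 = 10
10 − 8 = 2
2 − 2 = 0
So 31 = 21 + 8 + 2, with no two terms consecutive in the sequence.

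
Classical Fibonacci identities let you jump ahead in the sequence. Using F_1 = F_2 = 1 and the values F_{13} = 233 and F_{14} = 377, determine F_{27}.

196418

By F_{2k+1} = F_k² + F_{k+1}²: F_{27} = 233² + 377² = 54289 + 142129 = 196418.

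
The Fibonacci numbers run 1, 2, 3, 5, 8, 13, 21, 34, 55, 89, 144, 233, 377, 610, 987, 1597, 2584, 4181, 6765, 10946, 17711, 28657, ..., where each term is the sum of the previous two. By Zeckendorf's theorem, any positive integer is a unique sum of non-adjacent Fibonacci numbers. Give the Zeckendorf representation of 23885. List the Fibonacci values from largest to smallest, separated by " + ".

Greedy algorithm:
subtract 17711 from 23885: 6174 remains
subtract 4181 from 6174: 1993 remains
subtract 1597 from 1993: 396 remains
subtract 377 from 396: 19 remains
subtract 13 from 19: 6 remains
subtract 5 from 6: 1 remains
subtract 1 from 1: 0 remains
So 23885 = 17711 + 4181 + 1597 + 377 + 13 + 5 + 1, with no two terms consecutive in the sequence.

17711 + 4181 + 1597 + 377 + 13 + 5 + 1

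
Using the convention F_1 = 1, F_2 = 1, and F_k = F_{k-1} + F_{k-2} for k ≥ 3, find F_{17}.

Iterating the recurrence up to F_{11} = 89 and F_{10} = 55:
F_{12} = F_{11} + F_{10} = 89 + 55 = 144
F_{13} = F_{12} + F_{11} = 144 + 89 = 233
F_{14} = F_{13} + F_{12} = 233 + 144 = 377
F_{15} = F_{14} + F_{13} = 377 + 233 = 610
F_{16} = F_{15} + F_{14} = 610 + 377 = 987
F_{17} = F_{16} + F_{15} = 987 + 610 = 1597

1597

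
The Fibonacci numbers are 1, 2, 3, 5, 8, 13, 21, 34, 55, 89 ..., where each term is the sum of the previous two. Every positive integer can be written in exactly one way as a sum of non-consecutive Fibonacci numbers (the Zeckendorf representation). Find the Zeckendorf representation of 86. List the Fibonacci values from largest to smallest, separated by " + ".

86: greatest Fibonacci not exceeding it is 55, leaving 31
31: greatest Fibonacci not exceeding it is 21, leaving 10
10: greatest Fibonacci not exceeding it is 8, leaving 2
2: greatest Fibonacci not exceeding it is 2, leaving 0
So 86 = 55 + 21 + 8 + 2, with no two terms consecutive in the sequence.

55 + 21 + 8 + 2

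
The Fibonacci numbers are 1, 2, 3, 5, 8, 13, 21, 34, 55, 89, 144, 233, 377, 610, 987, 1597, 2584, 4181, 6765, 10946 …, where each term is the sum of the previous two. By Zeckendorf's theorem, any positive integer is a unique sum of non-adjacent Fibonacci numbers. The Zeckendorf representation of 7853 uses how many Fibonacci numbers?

6

Greedy algorithm:
6765 ≤ 7853 < 10946, so take 6765; remainder 1088
987 ≤ 1088 < 1597, so take 987; remainder 101
89 ≤ 101 < 144, so take 89; remainder 12
8 ≤ 12 < 13, so take 8; remainder 4
3 ≤ 4 < 5, so take 3; remainder 1
1 ≤ 1 < 2, so take 1; remainder 0
7853 = 6765 + 987 + 89 + 8 + 3 + 1, which has 6 terms.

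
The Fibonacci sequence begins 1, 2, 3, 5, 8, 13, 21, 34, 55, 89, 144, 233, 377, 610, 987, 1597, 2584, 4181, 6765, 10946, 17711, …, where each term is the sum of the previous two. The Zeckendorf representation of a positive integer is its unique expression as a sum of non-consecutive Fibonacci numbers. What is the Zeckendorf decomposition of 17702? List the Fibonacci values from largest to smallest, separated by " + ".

10946 + 4181 + 1597 + 610 + 233 + 89 + 34 + 8 + 3 + 1

Greedily peel off the largest Fibonacci term at each step:
largest Fibonacci ≤ 17702 is 10946; 17702 − 10946 = 6756
largest Fibonacci ≤ 6756 is 4181; 6756 − 4181 = 2575
largest Fibonacci ≤ 2575 is 1597; 2575 − 1597 = 978
largest Fibonacci ≤ 978 is 610; 978 − 610 = 368
largest Fibonacci ≤ 368 is 233; 368 − 233 = 135
largest Fibonacci ≤ 135 is 89; 135 − 89 = 46
largest Fibonacci ≤ 46 is 34; 46 − 34 = 12
largest Fibonacci ≤ 12 is 8; 12 − 8 = 4
largest Fibonacci ≤ 4 is 3; 4 − 3 = 1
largest Fibonacci ≤ 1 is 1; 1 − 1 = 0
So 17702 = 10946 + 4181 + 1597 + 610 + 233 + 89 + 34 + 8 + 3 + 1, with no two terms consecutive in the sequence.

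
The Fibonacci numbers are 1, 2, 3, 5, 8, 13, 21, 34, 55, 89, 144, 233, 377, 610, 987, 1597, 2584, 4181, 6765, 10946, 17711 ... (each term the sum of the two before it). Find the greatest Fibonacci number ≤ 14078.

10946

10946 ≤ 14078 < 17711, so the largest Fibonacci number not exceeding 14078 is 10946.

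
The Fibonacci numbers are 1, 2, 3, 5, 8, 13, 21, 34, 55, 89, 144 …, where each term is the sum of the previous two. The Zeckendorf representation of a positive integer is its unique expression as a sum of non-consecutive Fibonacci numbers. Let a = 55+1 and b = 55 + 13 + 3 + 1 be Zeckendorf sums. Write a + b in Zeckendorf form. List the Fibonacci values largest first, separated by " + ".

89 + 34 + 5

The two numbers are 56 and 72, so their sum is 128.
subtract 89 from 128: 39 remains
subtract 34 from 39: 5 remains
subtract 5 from 5: 0 remains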